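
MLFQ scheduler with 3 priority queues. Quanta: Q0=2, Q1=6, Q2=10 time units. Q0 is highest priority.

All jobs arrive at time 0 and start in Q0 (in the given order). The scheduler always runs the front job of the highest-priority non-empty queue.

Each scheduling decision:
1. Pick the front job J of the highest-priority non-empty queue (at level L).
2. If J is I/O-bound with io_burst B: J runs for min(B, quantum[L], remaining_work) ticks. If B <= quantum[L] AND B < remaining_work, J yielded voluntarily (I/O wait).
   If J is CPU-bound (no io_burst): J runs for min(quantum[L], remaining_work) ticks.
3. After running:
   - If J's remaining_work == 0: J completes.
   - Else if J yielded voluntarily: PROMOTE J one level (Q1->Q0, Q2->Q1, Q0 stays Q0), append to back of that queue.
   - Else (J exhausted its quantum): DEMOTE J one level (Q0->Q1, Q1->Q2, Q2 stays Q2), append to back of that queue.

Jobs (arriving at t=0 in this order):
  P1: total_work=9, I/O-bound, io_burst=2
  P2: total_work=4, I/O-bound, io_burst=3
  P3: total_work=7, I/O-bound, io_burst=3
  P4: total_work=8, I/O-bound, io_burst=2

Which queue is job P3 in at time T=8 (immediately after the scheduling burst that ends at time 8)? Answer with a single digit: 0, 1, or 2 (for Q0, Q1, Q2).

Answer: 1

Derivation:
t=0-2: P1@Q0 runs 2, rem=7, I/O yield, promote→Q0. Q0=[P2,P3,P4,P1] Q1=[] Q2=[]
t=2-4: P2@Q0 runs 2, rem=2, quantum used, demote→Q1. Q0=[P3,P4,P1] Q1=[P2] Q2=[]
t=4-6: P3@Q0 runs 2, rem=5, quantum used, demote→Q1. Q0=[P4,P1] Q1=[P2,P3] Q2=[]
t=6-8: P4@Q0 runs 2, rem=6, I/O yield, promote→Q0. Q0=[P1,P4] Q1=[P2,P3] Q2=[]
t=8-10: P1@Q0 runs 2, rem=5, I/O yield, promote→Q0. Q0=[P4,P1] Q1=[P2,P3] Q2=[]
t=10-12: P4@Q0 runs 2, rem=4, I/O yield, promote→Q0. Q0=[P1,P4] Q1=[P2,P3] Q2=[]
t=12-14: P1@Q0 runs 2, rem=3, I/O yield, promote→Q0. Q0=[P4,P1] Q1=[P2,P3] Q2=[]
t=14-16: P4@Q0 runs 2, rem=2, I/O yield, promote→Q0. Q0=[P1,P4] Q1=[P2,P3] Q2=[]
t=16-18: P1@Q0 runs 2, rem=1, I/O yield, promote→Q0. Q0=[P4,P1] Q1=[P2,P3] Q2=[]
t=18-20: P4@Q0 runs 2, rem=0, completes. Q0=[P1] Q1=[P2,P3] Q2=[]
t=20-21: P1@Q0 runs 1, rem=0, completes. Q0=[] Q1=[P2,P3] Q2=[]
t=21-23: P2@Q1 runs 2, rem=0, completes. Q0=[] Q1=[P3] Q2=[]
t=23-26: P3@Q1 runs 3, rem=2, I/O yield, promote→Q0. Q0=[P3] Q1=[] Q2=[]
t=26-28: P3@Q0 runs 2, rem=0, completes. Q0=[] Q1=[] Q2=[]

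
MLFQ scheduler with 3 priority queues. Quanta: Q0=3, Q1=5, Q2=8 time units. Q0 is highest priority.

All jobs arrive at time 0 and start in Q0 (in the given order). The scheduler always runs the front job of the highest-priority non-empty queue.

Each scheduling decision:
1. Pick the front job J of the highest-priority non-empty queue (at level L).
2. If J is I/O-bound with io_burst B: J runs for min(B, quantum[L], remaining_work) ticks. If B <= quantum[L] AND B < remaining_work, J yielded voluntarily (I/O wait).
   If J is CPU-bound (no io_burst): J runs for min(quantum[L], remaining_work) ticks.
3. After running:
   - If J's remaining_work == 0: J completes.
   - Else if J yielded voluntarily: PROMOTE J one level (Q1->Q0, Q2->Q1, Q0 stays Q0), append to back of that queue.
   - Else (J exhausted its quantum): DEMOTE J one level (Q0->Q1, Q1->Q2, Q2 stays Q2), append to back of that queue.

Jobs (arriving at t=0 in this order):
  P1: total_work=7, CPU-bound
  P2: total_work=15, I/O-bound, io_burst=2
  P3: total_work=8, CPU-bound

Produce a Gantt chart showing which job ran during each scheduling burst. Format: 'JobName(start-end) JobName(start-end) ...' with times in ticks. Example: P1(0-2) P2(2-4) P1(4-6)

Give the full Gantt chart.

t=0-3: P1@Q0 runs 3, rem=4, quantum used, demote→Q1. Q0=[P2,P3] Q1=[P1] Q2=[]
t=3-5: P2@Q0 runs 2, rem=13, I/O yield, promote→Q0. Q0=[P3,P2] Q1=[P1] Q2=[]
t=5-8: P3@Q0 runs 3, rem=5, quantum used, demote→Q1. Q0=[P2] Q1=[P1,P3] Q2=[]
t=8-10: P2@Q0 runs 2, rem=11, I/O yield, promote→Q0. Q0=[P2] Q1=[P1,P3] Q2=[]
t=10-12: P2@Q0 runs 2, rem=9, I/O yield, promote→Q0. Q0=[P2] Q1=[P1,P3] Q2=[]
t=12-14: P2@Q0 runs 2, rem=7, I/O yield, promote→Q0. Q0=[P2] Q1=[P1,P3] Q2=[]
t=14-16: P2@Q0 runs 2, rem=5, I/O yield, promote→Q0. Q0=[P2] Q1=[P1,P3] Q2=[]
t=16-18: P2@Q0 runs 2, rem=3, I/O yield, promote→Q0. Q0=[P2] Q1=[P1,P3] Q2=[]
t=18-20: P2@Q0 runs 2, rem=1, I/O yield, promote→Q0. Q0=[P2] Q1=[P1,P3] Q2=[]
t=20-21: P2@Q0 runs 1, rem=0, completes. Q0=[] Q1=[P1,P3] Q2=[]
t=21-25: P1@Q1 runs 4, rem=0, completes. Q0=[] Q1=[P3] Q2=[]
t=25-30: P3@Q1 runs 5, rem=0, completes. Q0=[] Q1=[] Q2=[]

Answer: P1(0-3) P2(3-5) P3(5-8) P2(8-10) P2(10-12) P2(12-14) P2(14-16) P2(16-18) P2(18-20) P2(20-21) P1(21-25) P3(25-30)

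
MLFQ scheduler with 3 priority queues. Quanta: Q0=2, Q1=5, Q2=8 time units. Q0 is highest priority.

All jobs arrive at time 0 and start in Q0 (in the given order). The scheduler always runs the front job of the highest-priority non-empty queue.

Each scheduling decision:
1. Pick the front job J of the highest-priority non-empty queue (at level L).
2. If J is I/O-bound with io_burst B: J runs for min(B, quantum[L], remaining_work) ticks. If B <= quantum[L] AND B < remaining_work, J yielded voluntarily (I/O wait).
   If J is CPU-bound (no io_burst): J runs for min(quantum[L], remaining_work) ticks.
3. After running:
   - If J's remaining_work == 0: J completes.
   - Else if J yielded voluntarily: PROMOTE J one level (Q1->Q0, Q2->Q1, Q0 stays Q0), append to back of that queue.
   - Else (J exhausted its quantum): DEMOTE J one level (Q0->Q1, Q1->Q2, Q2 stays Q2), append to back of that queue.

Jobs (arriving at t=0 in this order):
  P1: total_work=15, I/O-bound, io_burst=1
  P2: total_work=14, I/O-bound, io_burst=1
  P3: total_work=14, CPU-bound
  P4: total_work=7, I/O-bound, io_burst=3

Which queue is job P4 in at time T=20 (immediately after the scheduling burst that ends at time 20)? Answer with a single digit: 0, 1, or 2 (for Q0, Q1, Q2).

t=0-1: P1@Q0 runs 1, rem=14, I/O yield, promote→Q0. Q0=[P2,P3,P4,P1] Q1=[] Q2=[]
t=1-2: P2@Q0 runs 1, rem=13, I/O yield, promote→Q0. Q0=[P3,P4,P1,P2] Q1=[] Q2=[]
t=2-4: P3@Q0 runs 2, rem=12, quantum used, demote→Q1. Q0=[P4,P1,P2] Q1=[P3] Q2=[]
t=4-6: P4@Q0 runs 2, rem=5, quantum used, demote→Q1. Q0=[P1,P2] Q1=[P3,P4] Q2=[]
t=6-7: P1@Q0 runs 1, rem=13, I/O yield, promote→Q0. Q0=[P2,P1] Q1=[P3,P4] Q2=[]
t=7-8: P2@Q0 runs 1, rem=12, I/O yield, promote→Q0. Q0=[P1,P2] Q1=[P3,P4] Q2=[]
t=8-9: P1@Q0 runs 1, rem=12, I/O yield, promote→Q0. Q0=[P2,P1] Q1=[P3,P4] Q2=[]
t=9-10: P2@Q0 runs 1, rem=11, I/O yield, promote→Q0. Q0=[P1,P2] Q1=[P3,P4] Q2=[]
t=10-11: P1@Q0 runs 1, rem=11, I/O yield, promote→Q0. Q0=[P2,P1] Q1=[P3,P4] Q2=[]
t=11-12: P2@Q0 runs 1, rem=10, I/O yield, promote→Q0. Q0=[P1,P2] Q1=[P3,P4] Q2=[]
t=12-13: P1@Q0 runs 1, rem=10, I/O yield, promote→Q0. Q0=[P2,P1] Q1=[P3,P4] Q2=[]
t=13-14: P2@Q0 runs 1, rem=9, I/O yield, promote→Q0. Q0=[P1,P2] Q1=[P3,P4] Q2=[]
t=14-15: P1@Q0 runs 1, rem=9, I/O yield, promote→Q0. Q0=[P2,P1] Q1=[P3,P4] Q2=[]
t=15-16: P2@Q0 runs 1, rem=8, I/O yield, promote→Q0. Q0=[P1,P2] Q1=[P3,P4] Q2=[]
t=16-17: P1@Q0 runs 1, rem=8, I/O yield, promote→Q0. Q0=[P2,P1] Q1=[P3,P4] Q2=[]
t=17-18: P2@Q0 runs 1, rem=7, I/O yield, promote→Q0. Q0=[P1,P2] Q1=[P3,P4] Q2=[]
t=18-19: P1@Q0 runs 1, rem=7, I/O yield, promote→Q0. Q0=[P2,P1] Q1=[P3,P4] Q2=[]
t=19-20: P2@Q0 runs 1, rem=6, I/O yield, promote→Q0. Q0=[P1,P2] Q1=[P3,P4] Q2=[]
t=20-21: P1@Q0 runs 1, rem=6, I/O yield, promote→Q0. Q0=[P2,P1] Q1=[P3,P4] Q2=[]
t=21-22: P2@Q0 runs 1, rem=5, I/O yield, promote→Q0. Q0=[P1,P2] Q1=[P3,P4] Q2=[]
t=22-23: P1@Q0 runs 1, rem=5, I/O yield, promote→Q0. Q0=[P2,P1] Q1=[P3,P4] Q2=[]
t=23-24: P2@Q0 runs 1, rem=4, I/O yield, promote→Q0. Q0=[P1,P2] Q1=[P3,P4] Q2=[]
t=24-25: P1@Q0 runs 1, rem=4, I/O yield, promote→Q0. Q0=[P2,P1] Q1=[P3,P4] Q2=[]
t=25-26: P2@Q0 runs 1, rem=3, I/O yield, promote→Q0. Q0=[P1,P2] Q1=[P3,P4] Q2=[]
t=26-27: P1@Q0 runs 1, rem=3, I/O yield, promote→Q0. Q0=[P2,P1] Q1=[P3,P4] Q2=[]
t=27-28: P2@Q0 runs 1, rem=2, I/O yield, promote→Q0. Q0=[P1,P2] Q1=[P3,P4] Q2=[]
t=28-29: P1@Q0 runs 1, rem=2, I/O yield, promote→Q0. Q0=[P2,P1] Q1=[P3,P4] Q2=[]
t=29-30: P2@Q0 runs 1, rem=1, I/O yield, promote→Q0. Q0=[P1,P2] Q1=[P3,P4] Q2=[]
t=30-31: P1@Q0 runs 1, rem=1, I/O yield, promote→Q0. Q0=[P2,P1] Q1=[P3,P4] Q2=[]
t=31-32: P2@Q0 runs 1, rem=0, completes. Q0=[P1] Q1=[P3,P4] Q2=[]
t=32-33: P1@Q0 runs 1, rem=0, completes. Q0=[] Q1=[P3,P4] Q2=[]
t=33-38: P3@Q1 runs 5, rem=7, quantum used, demote→Q2. Q0=[] Q1=[P4] Q2=[P3]
t=38-41: P4@Q1 runs 3, rem=2, I/O yield, promote→Q0. Q0=[P4] Q1=[] Q2=[P3]
t=41-43: P4@Q0 runs 2, rem=0, completes. Q0=[] Q1=[] Q2=[P3]
t=43-50: P3@Q2 runs 7, rem=0, completes. Q0=[] Q1=[] Q2=[]

Answer: 1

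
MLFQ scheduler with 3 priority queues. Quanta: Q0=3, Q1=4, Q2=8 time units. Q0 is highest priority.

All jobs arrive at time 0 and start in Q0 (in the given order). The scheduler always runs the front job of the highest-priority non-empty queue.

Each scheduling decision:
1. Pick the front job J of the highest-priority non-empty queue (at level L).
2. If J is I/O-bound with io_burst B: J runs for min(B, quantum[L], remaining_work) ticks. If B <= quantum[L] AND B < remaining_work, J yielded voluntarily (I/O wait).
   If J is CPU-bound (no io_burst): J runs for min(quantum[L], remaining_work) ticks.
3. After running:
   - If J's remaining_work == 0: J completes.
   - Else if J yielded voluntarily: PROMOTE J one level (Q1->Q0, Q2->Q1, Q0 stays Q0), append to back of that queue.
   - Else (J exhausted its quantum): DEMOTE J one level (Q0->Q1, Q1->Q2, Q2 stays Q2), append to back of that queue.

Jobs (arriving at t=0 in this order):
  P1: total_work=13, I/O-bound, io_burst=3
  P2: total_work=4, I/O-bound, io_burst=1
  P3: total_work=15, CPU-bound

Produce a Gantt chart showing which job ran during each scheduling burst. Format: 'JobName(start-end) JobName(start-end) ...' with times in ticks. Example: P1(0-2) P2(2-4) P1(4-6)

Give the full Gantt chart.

Answer: P1(0-3) P2(3-4) P3(4-7) P1(7-10) P2(10-11) P1(11-14) P2(14-15) P1(15-18) P2(18-19) P1(19-20) P3(20-24) P3(24-32)

Derivation:
t=0-3: P1@Q0 runs 3, rem=10, I/O yield, promote→Q0. Q0=[P2,P3,P1] Q1=[] Q2=[]
t=3-4: P2@Q0 runs 1, rem=3, I/O yield, promote→Q0. Q0=[P3,P1,P2] Q1=[] Q2=[]
t=4-7: P3@Q0 runs 3, rem=12, quantum used, demote→Q1. Q0=[P1,P2] Q1=[P3] Q2=[]
t=7-10: P1@Q0 runs 3, rem=7, I/O yield, promote→Q0. Q0=[P2,P1] Q1=[P3] Q2=[]
t=10-11: P2@Q0 runs 1, rem=2, I/O yield, promote→Q0. Q0=[P1,P2] Q1=[P3] Q2=[]
t=11-14: P1@Q0 runs 3, rem=4, I/O yield, promote→Q0. Q0=[P2,P1] Q1=[P3] Q2=[]
t=14-15: P2@Q0 runs 1, rem=1, I/O yield, promote→Q0. Q0=[P1,P2] Q1=[P3] Q2=[]
t=15-18: P1@Q0 runs 3, rem=1, I/O yield, promote→Q0. Q0=[P2,P1] Q1=[P3] Q2=[]
t=18-19: P2@Q0 runs 1, rem=0, completes. Q0=[P1] Q1=[P3] Q2=[]
t=19-20: P1@Q0 runs 1, rem=0, completes. Q0=[] Q1=[P3] Q2=[]
t=20-24: P3@Q1 runs 4, rem=8, quantum used, demote→Q2. Q0=[] Q1=[] Q2=[P3]
t=24-32: P3@Q2 runs 8, rem=0, completes. Q0=[] Q1=[] Q2=[]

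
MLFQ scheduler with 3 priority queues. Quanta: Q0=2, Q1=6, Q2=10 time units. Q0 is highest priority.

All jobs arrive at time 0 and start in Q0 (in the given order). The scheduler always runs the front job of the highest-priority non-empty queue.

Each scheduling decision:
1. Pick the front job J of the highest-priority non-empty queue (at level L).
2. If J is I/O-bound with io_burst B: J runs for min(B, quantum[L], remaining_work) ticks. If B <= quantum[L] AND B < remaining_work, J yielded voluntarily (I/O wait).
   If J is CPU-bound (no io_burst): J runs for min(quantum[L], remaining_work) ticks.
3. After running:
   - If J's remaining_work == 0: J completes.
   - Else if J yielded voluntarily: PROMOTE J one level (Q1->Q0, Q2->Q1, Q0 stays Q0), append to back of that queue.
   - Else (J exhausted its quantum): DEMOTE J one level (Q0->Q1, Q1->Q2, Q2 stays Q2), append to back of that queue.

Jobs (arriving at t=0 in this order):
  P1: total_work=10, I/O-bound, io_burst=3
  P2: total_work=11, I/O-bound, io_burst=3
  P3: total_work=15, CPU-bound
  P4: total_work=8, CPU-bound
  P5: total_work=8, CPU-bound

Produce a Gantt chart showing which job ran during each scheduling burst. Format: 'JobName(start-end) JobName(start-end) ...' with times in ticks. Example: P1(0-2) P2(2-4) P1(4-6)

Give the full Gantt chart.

t=0-2: P1@Q0 runs 2, rem=8, quantum used, demote→Q1. Q0=[P2,P3,P4,P5] Q1=[P1] Q2=[]
t=2-4: P2@Q0 runs 2, rem=9, quantum used, demote→Q1. Q0=[P3,P4,P5] Q1=[P1,P2] Q2=[]
t=4-6: P3@Q0 runs 2, rem=13, quantum used, demote→Q1. Q0=[P4,P5] Q1=[P1,P2,P3] Q2=[]
t=6-8: P4@Q0 runs 2, rem=6, quantum used, demote→Q1. Q0=[P5] Q1=[P1,P2,P3,P4] Q2=[]
t=8-10: P5@Q0 runs 2, rem=6, quantum used, demote→Q1. Q0=[] Q1=[P1,P2,P3,P4,P5] Q2=[]
t=10-13: P1@Q1 runs 3, rem=5, I/O yield, promote→Q0. Q0=[P1] Q1=[P2,P3,P4,P5] Q2=[]
t=13-15: P1@Q0 runs 2, rem=3, quantum used, demote→Q1. Q0=[] Q1=[P2,P3,P4,P5,P1] Q2=[]
t=15-18: P2@Q1 runs 3, rem=6, I/O yield, promote→Q0. Q0=[P2] Q1=[P3,P4,P5,P1] Q2=[]
t=18-20: P2@Q0 runs 2, rem=4, quantum used, demote→Q1. Q0=[] Q1=[P3,P4,P5,P1,P2] Q2=[]
t=20-26: P3@Q1 runs 6, rem=7, quantum used, demote→Q2. Q0=[] Q1=[P4,P5,P1,P2] Q2=[P3]
t=26-32: P4@Q1 runs 6, rem=0, completes. Q0=[] Q1=[P5,P1,P2] Q2=[P3]
t=32-38: P5@Q1 runs 6, rem=0, completes. Q0=[] Q1=[P1,P2] Q2=[P3]
t=38-41: P1@Q1 runs 3, rem=0, completes. Q0=[] Q1=[P2] Q2=[P3]
t=41-44: P2@Q1 runs 3, rem=1, I/O yield, promote→Q0. Q0=[P2] Q1=[] Q2=[P3]
t=44-45: P2@Q0 runs 1, rem=0, completes. Q0=[] Q1=[] Q2=[P3]
t=45-52: P3@Q2 runs 7, rem=0, completes. Q0=[] Q1=[] Q2=[]

Answer: P1(0-2) P2(2-4) P3(4-6) P4(6-8) P5(8-10) P1(10-13) P1(13-15) P2(15-18) P2(18-20) P3(20-26) P4(26-32) P5(32-38) P1(38-41) P2(41-44) P2(44-45) P3(45-52)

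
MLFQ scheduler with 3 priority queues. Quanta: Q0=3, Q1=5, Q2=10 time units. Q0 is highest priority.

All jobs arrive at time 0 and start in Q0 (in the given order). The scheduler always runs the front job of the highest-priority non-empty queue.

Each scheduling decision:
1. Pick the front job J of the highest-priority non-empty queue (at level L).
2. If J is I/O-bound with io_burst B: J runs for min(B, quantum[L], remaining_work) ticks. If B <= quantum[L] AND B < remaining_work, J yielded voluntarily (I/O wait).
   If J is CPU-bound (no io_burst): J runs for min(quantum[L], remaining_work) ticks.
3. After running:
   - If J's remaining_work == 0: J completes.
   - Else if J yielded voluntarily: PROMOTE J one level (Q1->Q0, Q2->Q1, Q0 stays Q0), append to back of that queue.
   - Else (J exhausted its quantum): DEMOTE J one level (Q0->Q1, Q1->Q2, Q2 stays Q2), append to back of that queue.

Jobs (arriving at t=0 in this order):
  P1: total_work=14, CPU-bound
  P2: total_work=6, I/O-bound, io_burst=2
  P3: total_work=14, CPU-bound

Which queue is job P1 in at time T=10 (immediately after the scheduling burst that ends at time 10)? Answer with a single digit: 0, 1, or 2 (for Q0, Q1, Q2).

Answer: 1

Derivation:
t=0-3: P1@Q0 runs 3, rem=11, quantum used, demote→Q1. Q0=[P2,P3] Q1=[P1] Q2=[]
t=3-5: P2@Q0 runs 2, rem=4, I/O yield, promote→Q0. Q0=[P3,P2] Q1=[P1] Q2=[]
t=5-8: P3@Q0 runs 3, rem=11, quantum used, demote→Q1. Q0=[P2] Q1=[P1,P3] Q2=[]
t=8-10: P2@Q0 runs 2, rem=2, I/O yield, promote→Q0. Q0=[P2] Q1=[P1,P3] Q2=[]
t=10-12: P2@Q0 runs 2, rem=0, completes. Q0=[] Q1=[P1,P3] Q2=[]
t=12-17: P1@Q1 runs 5, rem=6, quantum used, demote→Q2. Q0=[] Q1=[P3] Q2=[P1]
t=17-22: P3@Q1 runs 5, rem=6, quantum used, demote→Q2. Q0=[] Q1=[] Q2=[P1,P3]
t=22-28: P1@Q2 runs 6, rem=0, completes. Q0=[] Q1=[] Q2=[P3]
t=28-34: P3@Q2 runs 6, rem=0, completes. Q0=[] Q1=[] Q2=[]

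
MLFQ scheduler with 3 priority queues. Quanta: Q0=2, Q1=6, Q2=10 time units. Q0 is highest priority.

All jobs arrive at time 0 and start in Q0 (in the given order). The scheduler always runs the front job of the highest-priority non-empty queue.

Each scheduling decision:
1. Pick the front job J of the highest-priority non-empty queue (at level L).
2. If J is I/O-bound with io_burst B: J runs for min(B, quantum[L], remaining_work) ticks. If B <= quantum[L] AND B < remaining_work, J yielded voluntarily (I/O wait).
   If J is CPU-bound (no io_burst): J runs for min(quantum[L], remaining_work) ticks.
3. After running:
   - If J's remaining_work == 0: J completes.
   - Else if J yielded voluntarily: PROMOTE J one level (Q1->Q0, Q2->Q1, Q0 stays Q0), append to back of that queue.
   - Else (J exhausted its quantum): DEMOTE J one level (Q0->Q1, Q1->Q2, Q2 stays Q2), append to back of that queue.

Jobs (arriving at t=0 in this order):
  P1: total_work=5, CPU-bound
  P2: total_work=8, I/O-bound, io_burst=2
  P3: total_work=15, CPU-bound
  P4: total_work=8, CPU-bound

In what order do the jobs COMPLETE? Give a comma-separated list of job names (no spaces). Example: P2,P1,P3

t=0-2: P1@Q0 runs 2, rem=3, quantum used, demote→Q1. Q0=[P2,P3,P4] Q1=[P1] Q2=[]
t=2-4: P2@Q0 runs 2, rem=6, I/O yield, promote→Q0. Q0=[P3,P4,P2] Q1=[P1] Q2=[]
t=4-6: P3@Q0 runs 2, rem=13, quantum used, demote→Q1. Q0=[P4,P2] Q1=[P1,P3] Q2=[]
t=6-8: P4@Q0 runs 2, rem=6, quantum used, demote→Q1. Q0=[P2] Q1=[P1,P3,P4] Q2=[]
t=8-10: P2@Q0 runs 2, rem=4, I/O yield, promote→Q0. Q0=[P2] Q1=[P1,P3,P4] Q2=[]
t=10-12: P2@Q0 runs 2, rem=2, I/O yield, promote→Q0. Q0=[P2] Q1=[P1,P3,P4] Q2=[]
t=12-14: P2@Q0 runs 2, rem=0, completes. Q0=[] Q1=[P1,P3,P4] Q2=[]
t=14-17: P1@Q1 runs 3, rem=0, completes. Q0=[] Q1=[P3,P4] Q2=[]
t=17-23: P3@Q1 runs 6, rem=7, quantum used, demote→Q2. Q0=[] Q1=[P4] Q2=[P3]
t=23-29: P4@Q1 runs 6, rem=0, completes. Q0=[] Q1=[] Q2=[P3]
t=29-36: P3@Q2 runs 7, rem=0, completes. Q0=[] Q1=[] Q2=[]

Answer: P2,P1,P4,P3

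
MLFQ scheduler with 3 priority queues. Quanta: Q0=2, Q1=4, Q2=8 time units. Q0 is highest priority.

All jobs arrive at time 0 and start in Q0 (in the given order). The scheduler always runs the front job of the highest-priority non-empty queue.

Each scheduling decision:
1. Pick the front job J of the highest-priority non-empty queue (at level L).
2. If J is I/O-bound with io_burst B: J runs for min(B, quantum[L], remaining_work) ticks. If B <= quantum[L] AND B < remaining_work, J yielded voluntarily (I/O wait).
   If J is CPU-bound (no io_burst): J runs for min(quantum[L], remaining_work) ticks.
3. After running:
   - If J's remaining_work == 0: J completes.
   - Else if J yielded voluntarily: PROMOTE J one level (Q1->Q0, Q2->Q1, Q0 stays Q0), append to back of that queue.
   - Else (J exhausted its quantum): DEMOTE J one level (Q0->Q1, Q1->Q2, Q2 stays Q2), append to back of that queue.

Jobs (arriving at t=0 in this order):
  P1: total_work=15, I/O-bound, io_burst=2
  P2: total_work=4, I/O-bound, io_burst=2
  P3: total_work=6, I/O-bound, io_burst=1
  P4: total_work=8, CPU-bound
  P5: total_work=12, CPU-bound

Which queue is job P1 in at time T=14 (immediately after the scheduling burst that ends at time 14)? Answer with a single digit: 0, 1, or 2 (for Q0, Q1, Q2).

Answer: 0

Derivation:
t=0-2: P1@Q0 runs 2, rem=13, I/O yield, promote→Q0. Q0=[P2,P3,P4,P5,P1] Q1=[] Q2=[]
t=2-4: P2@Q0 runs 2, rem=2, I/O yield, promote→Q0. Q0=[P3,P4,P5,P1,P2] Q1=[] Q2=[]
t=4-5: P3@Q0 runs 1, rem=5, I/O yield, promote→Q0. Q0=[P4,P5,P1,P2,P3] Q1=[] Q2=[]
t=5-7: P4@Q0 runs 2, rem=6, quantum used, demote→Q1. Q0=[P5,P1,P2,P3] Q1=[P4] Q2=[]
t=7-9: P5@Q0 runs 2, rem=10, quantum used, demote→Q1. Q0=[P1,P2,P3] Q1=[P4,P5] Q2=[]
t=9-11: P1@Q0 runs 2, rem=11, I/O yield, promote→Q0. Q0=[P2,P3,P1] Q1=[P4,P5] Q2=[]
t=11-13: P2@Q0 runs 2, rem=0, completes. Q0=[P3,P1] Q1=[P4,P5] Q2=[]
t=13-14: P3@Q0 runs 1, rem=4, I/O yield, promote→Q0. Q0=[P1,P3] Q1=[P4,P5] Q2=[]
t=14-16: P1@Q0 runs 2, rem=9, I/O yield, promote→Q0. Q0=[P3,P1] Q1=[P4,P5] Q2=[]
t=16-17: P3@Q0 runs 1, rem=3, I/O yield, promote→Q0. Q0=[P1,P3] Q1=[P4,P5] Q2=[]
t=17-19: P1@Q0 runs 2, rem=7, I/O yield, promote→Q0. Q0=[P3,P1] Q1=[P4,P5] Q2=[]
t=19-20: P3@Q0 runs 1, rem=2, I/O yield, promote→Q0. Q0=[P1,P3] Q1=[P4,P5] Q2=[]
t=20-22: P1@Q0 runs 2, rem=5, I/O yield, promote→Q0. Q0=[P3,P1] Q1=[P4,P5] Q2=[]
t=22-23: P3@Q0 runs 1, rem=1, I/O yield, promote→Q0. Q0=[P1,P3] Q1=[P4,P5] Q2=[]
t=23-25: P1@Q0 runs 2, rem=3, I/O yield, promote→Q0. Q0=[P3,P1] Q1=[P4,P5] Q2=[]
t=25-26: P3@Q0 runs 1, rem=0, completes. Q0=[P1] Q1=[P4,P5] Q2=[]
t=26-28: P1@Q0 runs 2, rem=1, I/O yield, promote→Q0. Q0=[P1] Q1=[P4,P5] Q2=[]
t=28-29: P1@Q0 runs 1, rem=0, completes. Q0=[] Q1=[P4,P5] Q2=[]
t=29-33: P4@Q1 runs 4, rem=2, quantum used, demote→Q2. Q0=[] Q1=[P5] Q2=[P4]
t=33-37: P5@Q1 runs 4, rem=6, quantum used, demote→Q2. Q0=[] Q1=[] Q2=[P4,P5]
t=37-39: P4@Q2 runs 2, rem=0, completes. Q0=[] Q1=[] Q2=[P5]
t=39-45: P5@Q2 runs 6, rem=0, completes. Q0=[] Q1=[] Q2=[]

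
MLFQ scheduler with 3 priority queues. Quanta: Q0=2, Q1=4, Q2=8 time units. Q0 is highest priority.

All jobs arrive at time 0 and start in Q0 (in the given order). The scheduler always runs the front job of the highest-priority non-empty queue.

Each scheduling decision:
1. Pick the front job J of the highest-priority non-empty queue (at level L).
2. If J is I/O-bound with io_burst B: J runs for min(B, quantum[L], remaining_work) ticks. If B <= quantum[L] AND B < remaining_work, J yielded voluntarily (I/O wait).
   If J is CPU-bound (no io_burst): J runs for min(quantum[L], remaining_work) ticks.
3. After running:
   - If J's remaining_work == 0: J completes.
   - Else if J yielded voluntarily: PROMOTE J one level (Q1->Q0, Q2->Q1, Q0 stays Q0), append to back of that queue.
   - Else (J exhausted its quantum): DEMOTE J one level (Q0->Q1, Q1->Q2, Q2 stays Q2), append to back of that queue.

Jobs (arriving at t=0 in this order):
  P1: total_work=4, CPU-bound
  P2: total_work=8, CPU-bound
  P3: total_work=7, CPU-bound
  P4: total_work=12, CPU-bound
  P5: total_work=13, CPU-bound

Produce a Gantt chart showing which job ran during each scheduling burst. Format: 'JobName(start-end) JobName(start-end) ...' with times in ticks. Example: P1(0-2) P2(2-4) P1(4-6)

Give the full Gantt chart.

Answer: P1(0-2) P2(2-4) P3(4-6) P4(6-8) P5(8-10) P1(10-12) P2(12-16) P3(16-20) P4(20-24) P5(24-28) P2(28-30) P3(30-31) P4(31-37) P5(37-44)

Derivation:
t=0-2: P1@Q0 runs 2, rem=2, quantum used, demote→Q1. Q0=[P2,P3,P4,P5] Q1=[P1] Q2=[]
t=2-4: P2@Q0 runs 2, rem=6, quantum used, demote→Q1. Q0=[P3,P4,P5] Q1=[P1,P2] Q2=[]
t=4-6: P3@Q0 runs 2, rem=5, quantum used, demote→Q1. Q0=[P4,P5] Q1=[P1,P2,P3] Q2=[]
t=6-8: P4@Q0 runs 2, rem=10, quantum used, demote→Q1. Q0=[P5] Q1=[P1,P2,P3,P4] Q2=[]
t=8-10: P5@Q0 runs 2, rem=11, quantum used, demote→Q1. Q0=[] Q1=[P1,P2,P3,P4,P5] Q2=[]
t=10-12: P1@Q1 runs 2, rem=0, completes. Q0=[] Q1=[P2,P3,P4,P5] Q2=[]
t=12-16: P2@Q1 runs 4, rem=2, quantum used, demote→Q2. Q0=[] Q1=[P3,P4,P5] Q2=[P2]
t=16-20: P3@Q1 runs 4, rem=1, quantum used, demote→Q2. Q0=[] Q1=[P4,P5] Q2=[P2,P3]
t=20-24: P4@Q1 runs 4, rem=6, quantum used, demote→Q2. Q0=[] Q1=[P5] Q2=[P2,P3,P4]
t=24-28: P5@Q1 runs 4, rem=7, quantum used, demote→Q2. Q0=[] Q1=[] Q2=[P2,P3,P4,P5]
t=28-30: P2@Q2 runs 2, rem=0, completes. Q0=[] Q1=[] Q2=[P3,P4,P5]
t=30-31: P3@Q2 runs 1, rem=0, completes. Q0=[] Q1=[] Q2=[P4,P5]
t=31-37: P4@Q2 runs 6, rem=0, completes. Q0=[] Q1=[] Q2=[P5]
t=37-44: P5@Q2 runs 7, rem=0, completes. Q0=[] Q1=[] Q2=[]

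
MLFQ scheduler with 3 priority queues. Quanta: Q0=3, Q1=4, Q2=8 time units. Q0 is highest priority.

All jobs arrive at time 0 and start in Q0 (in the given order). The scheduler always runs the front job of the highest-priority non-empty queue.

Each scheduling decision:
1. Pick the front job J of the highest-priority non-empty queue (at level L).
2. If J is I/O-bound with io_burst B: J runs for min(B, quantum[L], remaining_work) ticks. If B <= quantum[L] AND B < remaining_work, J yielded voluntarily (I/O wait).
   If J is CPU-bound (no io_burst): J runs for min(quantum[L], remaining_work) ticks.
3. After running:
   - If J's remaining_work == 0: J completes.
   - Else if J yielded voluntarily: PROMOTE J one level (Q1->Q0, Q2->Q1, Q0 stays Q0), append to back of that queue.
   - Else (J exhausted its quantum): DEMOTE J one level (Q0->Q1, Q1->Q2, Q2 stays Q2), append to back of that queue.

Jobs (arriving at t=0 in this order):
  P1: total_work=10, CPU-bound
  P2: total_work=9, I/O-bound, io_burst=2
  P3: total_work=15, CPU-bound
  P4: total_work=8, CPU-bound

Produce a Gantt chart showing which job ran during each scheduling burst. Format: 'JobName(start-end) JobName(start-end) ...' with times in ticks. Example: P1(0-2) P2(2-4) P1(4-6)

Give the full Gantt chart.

Answer: P1(0-3) P2(3-5) P3(5-8) P4(8-11) P2(11-13) P2(13-15) P2(15-17) P2(17-18) P1(18-22) P3(22-26) P4(26-30) P1(30-33) P3(33-41) P4(41-42)

Derivation:
t=0-3: P1@Q0 runs 3, rem=7, quantum used, demote→Q1. Q0=[P2,P3,P4] Q1=[P1] Q2=[]
t=3-5: P2@Q0 runs 2, rem=7, I/O yield, promote→Q0. Q0=[P3,P4,P2] Q1=[P1] Q2=[]
t=5-8: P3@Q0 runs 3, rem=12, quantum used, demote→Q1. Q0=[P4,P2] Q1=[P1,P3] Q2=[]
t=8-11: P4@Q0 runs 3, rem=5, quantum used, demote→Q1. Q0=[P2] Q1=[P1,P3,P4] Q2=[]
t=11-13: P2@Q0 runs 2, rem=5, I/O yield, promote→Q0. Q0=[P2] Q1=[P1,P3,P4] Q2=[]
t=13-15: P2@Q0 runs 2, rem=3, I/O yield, promote→Q0. Q0=[P2] Q1=[P1,P3,P4] Q2=[]
t=15-17: P2@Q0 runs 2, rem=1, I/O yield, promote→Q0. Q0=[P2] Q1=[P1,P3,P4] Q2=[]
t=17-18: P2@Q0 runs 1, rem=0, completes. Q0=[] Q1=[P1,P3,P4] Q2=[]
t=18-22: P1@Q1 runs 4, rem=3, quantum used, demote→Q2. Q0=[] Q1=[P3,P4] Q2=[P1]
t=22-26: P3@Q1 runs 4, rem=8, quantum used, demote→Q2. Q0=[] Q1=[P4] Q2=[P1,P3]
t=26-30: P4@Q1 runs 4, rem=1, quantum used, demote→Q2. Q0=[] Q1=[] Q2=[P1,P3,P4]
t=30-33: P1@Q2 runs 3, rem=0, completes. Q0=[] Q1=[] Q2=[P3,P4]
t=33-41: P3@Q2 runs 8, rem=0, completes. Q0=[] Q1=[] Q2=[P4]
t=41-42: P4@Q2 runs 1, rem=0, completes. Q0=[] Q1=[] Q2=[]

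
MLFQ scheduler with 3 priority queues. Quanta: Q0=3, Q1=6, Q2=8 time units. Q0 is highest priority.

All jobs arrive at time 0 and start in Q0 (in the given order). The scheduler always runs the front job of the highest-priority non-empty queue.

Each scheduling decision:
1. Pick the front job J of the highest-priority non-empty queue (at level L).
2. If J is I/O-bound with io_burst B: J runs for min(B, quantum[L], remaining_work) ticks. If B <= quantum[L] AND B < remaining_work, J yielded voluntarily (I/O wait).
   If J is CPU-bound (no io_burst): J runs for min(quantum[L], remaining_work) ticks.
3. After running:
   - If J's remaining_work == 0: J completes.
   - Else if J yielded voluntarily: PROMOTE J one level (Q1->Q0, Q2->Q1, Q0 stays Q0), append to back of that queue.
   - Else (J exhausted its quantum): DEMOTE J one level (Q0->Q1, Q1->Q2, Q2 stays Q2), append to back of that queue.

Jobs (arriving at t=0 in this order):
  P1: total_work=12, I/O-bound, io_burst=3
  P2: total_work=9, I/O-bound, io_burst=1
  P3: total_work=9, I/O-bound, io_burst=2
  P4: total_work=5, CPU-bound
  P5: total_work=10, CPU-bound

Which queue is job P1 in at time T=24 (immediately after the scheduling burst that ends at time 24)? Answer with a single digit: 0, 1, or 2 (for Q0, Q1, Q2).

t=0-3: P1@Q0 runs 3, rem=9, I/O yield, promote→Q0. Q0=[P2,P3,P4,P5,P1] Q1=[] Q2=[]
t=3-4: P2@Q0 runs 1, rem=8, I/O yield, promote→Q0. Q0=[P3,P4,P5,P1,P2] Q1=[] Q2=[]
t=4-6: P3@Q0 runs 2, rem=7, I/O yield, promote→Q0. Q0=[P4,P5,P1,P2,P3] Q1=[] Q2=[]
t=6-9: P4@Q0 runs 3, rem=2, quantum used, demote→Q1. Q0=[P5,P1,P2,P3] Q1=[P4] Q2=[]
t=9-12: P5@Q0 runs 3, rem=7, quantum used, demote→Q1. Q0=[P1,P2,P3] Q1=[P4,P5] Q2=[]
t=12-15: P1@Q0 runs 3, rem=6, I/O yield, promote→Q0. Q0=[P2,P3,P1] Q1=[P4,P5] Q2=[]
t=15-16: P2@Q0 runs 1, rem=7, I/O yield, promote→Q0. Q0=[P3,P1,P2] Q1=[P4,P5] Q2=[]
t=16-18: P3@Q0 runs 2, rem=5, I/O yield, promote→Q0. Q0=[P1,P2,P3] Q1=[P4,P5] Q2=[]
t=18-21: P1@Q0 runs 3, rem=3, I/O yield, promote→Q0. Q0=[P2,P3,P1] Q1=[P4,P5] Q2=[]
t=21-22: P2@Q0 runs 1, rem=6, I/O yield, promote→Q0. Q0=[P3,P1,P2] Q1=[P4,P5] Q2=[]
t=22-24: P3@Q0 runs 2, rem=3, I/O yield, promote→Q0. Q0=[P1,P2,P3] Q1=[P4,P5] Q2=[]
t=24-27: P1@Q0 runs 3, rem=0, completes. Q0=[P2,P3] Q1=[P4,P5] Q2=[]
t=27-28: P2@Q0 runs 1, rem=5, I/O yield, promote→Q0. Q0=[P3,P2] Q1=[P4,P5] Q2=[]
t=28-30: P3@Q0 runs 2, rem=1, I/O yield, promote→Q0. Q0=[P2,P3] Q1=[P4,P5] Q2=[]
t=30-31: P2@Q0 runs 1, rem=4, I/O yield, promote→Q0. Q0=[P3,P2] Q1=[P4,P5] Q2=[]
t=31-32: P3@Q0 runs 1, rem=0, completes. Q0=[P2] Q1=[P4,P5] Q2=[]
t=32-33: P2@Q0 runs 1, rem=3, I/O yield, promote→Q0. Q0=[P2] Q1=[P4,P5] Q2=[]
t=33-34: P2@Q0 runs 1, rem=2, I/O yield, promote→Q0. Q0=[P2] Q1=[P4,P5] Q2=[]
t=34-35: P2@Q0 runs 1, rem=1, I/O yield, promote→Q0. Q0=[P2] Q1=[P4,P5] Q2=[]
t=35-36: P2@Q0 runs 1, rem=0, completes. Q0=[] Q1=[P4,P5] Q2=[]
t=36-38: P4@Q1 runs 2, rem=0, completes. Q0=[] Q1=[P5] Q2=[]
t=38-44: P5@Q1 runs 6, rem=1, quantum used, demote→Q2. Q0=[] Q1=[] Q2=[P5]
t=44-45: P5@Q2 runs 1, rem=0, completes. Q0=[] Q1=[] Q2=[]

Answer: 0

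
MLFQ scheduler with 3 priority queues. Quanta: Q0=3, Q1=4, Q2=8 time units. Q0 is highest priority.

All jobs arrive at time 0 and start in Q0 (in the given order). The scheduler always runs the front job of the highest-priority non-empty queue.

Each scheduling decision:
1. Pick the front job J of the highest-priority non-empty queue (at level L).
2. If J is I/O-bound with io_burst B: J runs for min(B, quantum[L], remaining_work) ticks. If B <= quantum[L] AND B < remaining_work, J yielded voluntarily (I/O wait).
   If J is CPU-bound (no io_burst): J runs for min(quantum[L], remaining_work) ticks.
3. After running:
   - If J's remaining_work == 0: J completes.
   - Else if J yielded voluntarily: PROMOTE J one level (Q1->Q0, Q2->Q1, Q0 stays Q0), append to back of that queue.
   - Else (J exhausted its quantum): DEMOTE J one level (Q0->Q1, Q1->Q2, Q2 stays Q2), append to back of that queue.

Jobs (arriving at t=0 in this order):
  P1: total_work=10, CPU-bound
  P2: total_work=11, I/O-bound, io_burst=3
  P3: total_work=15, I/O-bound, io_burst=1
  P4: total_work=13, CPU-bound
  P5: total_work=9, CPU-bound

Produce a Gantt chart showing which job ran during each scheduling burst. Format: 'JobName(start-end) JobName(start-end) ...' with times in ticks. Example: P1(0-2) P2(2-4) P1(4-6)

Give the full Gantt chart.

t=0-3: P1@Q0 runs 3, rem=7, quantum used, demote→Q1. Q0=[P2,P3,P4,P5] Q1=[P1] Q2=[]
t=3-6: P2@Q0 runs 3, rem=8, I/O yield, promote→Q0. Q0=[P3,P4,P5,P2] Q1=[P1] Q2=[]
t=6-7: P3@Q0 runs 1, rem=14, I/O yield, promote→Q0. Q0=[P4,P5,P2,P3] Q1=[P1] Q2=[]
t=7-10: P4@Q0 runs 3, rem=10, quantum used, demote→Q1. Q0=[P5,P2,P3] Q1=[P1,P4] Q2=[]
t=10-13: P5@Q0 runs 3, rem=6, quantum used, demote→Q1. Q0=[P2,P3] Q1=[P1,P4,P5] Q2=[]
t=13-16: P2@Q0 runs 3, rem=5, I/O yield, promote→Q0. Q0=[P3,P2] Q1=[P1,P4,P5] Q2=[]
t=16-17: P3@Q0 runs 1, rem=13, I/O yield, promote→Q0. Q0=[P2,P3] Q1=[P1,P4,P5] Q2=[]
t=17-20: P2@Q0 runs 3, rem=2, I/O yield, promote→Q0. Q0=[P3,P2] Q1=[P1,P4,P5] Q2=[]
t=20-21: P3@Q0 runs 1, rem=12, I/O yield, promote→Q0. Q0=[P2,P3] Q1=[P1,P4,P5] Q2=[]
t=21-23: P2@Q0 runs 2, rem=0, completes. Q0=[P3] Q1=[P1,P4,P5] Q2=[]
t=23-24: P3@Q0 runs 1, rem=11, I/O yield, promote→Q0. Q0=[P3] Q1=[P1,P4,P5] Q2=[]
t=24-25: P3@Q0 runs 1, rem=10, I/O yield, promote→Q0. Q0=[P3] Q1=[P1,P4,P5] Q2=[]
t=25-26: P3@Q0 runs 1, rem=9, I/O yield, promote→Q0. Q0=[P3] Q1=[P1,P4,P5] Q2=[]
t=26-27: P3@Q0 runs 1, rem=8, I/O yield, promote→Q0. Q0=[P3] Q1=[P1,P4,P5] Q2=[]
t=27-28: P3@Q0 runs 1, rem=7, I/O yield, promote→Q0. Q0=[P3] Q1=[P1,P4,P5] Q2=[]
t=28-29: P3@Q0 runs 1, rem=6, I/O yield, promote→Q0. Q0=[P3] Q1=[P1,P4,P5] Q2=[]
t=29-30: P3@Q0 runs 1, rem=5, I/O yield, promote→Q0. Q0=[P3] Q1=[P1,P4,P5] Q2=[]
t=30-31: P3@Q0 runs 1, rem=4, I/O yield, promote→Q0. Q0=[P3] Q1=[P1,P4,P5] Q2=[]
t=31-32: P3@Q0 runs 1, rem=3, I/O yield, promote→Q0. Q0=[P3] Q1=[P1,P4,P5] Q2=[]
t=32-33: P3@Q0 runs 1, rem=2, I/O yield, promote→Q0. Q0=[P3] Q1=[P1,P4,P5] Q2=[]
t=33-34: P3@Q0 runs 1, rem=1, I/O yield, promote→Q0. Q0=[P3] Q1=[P1,P4,P5] Q2=[]
t=34-35: P3@Q0 runs 1, rem=0, completes. Q0=[] Q1=[P1,P4,P5] Q2=[]
t=35-39: P1@Q1 runs 4, rem=3, quantum used, demote→Q2. Q0=[] Q1=[P4,P5] Q2=[P1]
t=39-43: P4@Q1 runs 4, rem=6, quantum used, demote→Q2. Q0=[] Q1=[P5] Q2=[P1,P4]
t=43-47: P5@Q1 runs 4, rem=2, quantum used, demote→Q2. Q0=[] Q1=[] Q2=[P1,P4,P5]
t=47-50: P1@Q2 runs 3, rem=0, completes. Q0=[] Q1=[] Q2=[P4,P5]
t=50-56: P4@Q2 runs 6, rem=0, completes. Q0=[] Q1=[] Q2=[P5]
t=56-58: P5@Q2 runs 2, rem=0, completes. Q0=[] Q1=[] Q2=[]

Answer: P1(0-3) P2(3-6) P3(6-7) P4(7-10) P5(10-13) P2(13-16) P3(16-17) P2(17-20) P3(20-21) P2(21-23) P3(23-24) P3(24-25) P3(25-26) P3(26-27) P3(27-28) P3(28-29) P3(29-30) P3(30-31) P3(31-32) P3(32-33) P3(33-34) P3(34-35) P1(35-39) P4(39-43) P5(43-47) P1(47-50) P4(50-56) P5(56-58)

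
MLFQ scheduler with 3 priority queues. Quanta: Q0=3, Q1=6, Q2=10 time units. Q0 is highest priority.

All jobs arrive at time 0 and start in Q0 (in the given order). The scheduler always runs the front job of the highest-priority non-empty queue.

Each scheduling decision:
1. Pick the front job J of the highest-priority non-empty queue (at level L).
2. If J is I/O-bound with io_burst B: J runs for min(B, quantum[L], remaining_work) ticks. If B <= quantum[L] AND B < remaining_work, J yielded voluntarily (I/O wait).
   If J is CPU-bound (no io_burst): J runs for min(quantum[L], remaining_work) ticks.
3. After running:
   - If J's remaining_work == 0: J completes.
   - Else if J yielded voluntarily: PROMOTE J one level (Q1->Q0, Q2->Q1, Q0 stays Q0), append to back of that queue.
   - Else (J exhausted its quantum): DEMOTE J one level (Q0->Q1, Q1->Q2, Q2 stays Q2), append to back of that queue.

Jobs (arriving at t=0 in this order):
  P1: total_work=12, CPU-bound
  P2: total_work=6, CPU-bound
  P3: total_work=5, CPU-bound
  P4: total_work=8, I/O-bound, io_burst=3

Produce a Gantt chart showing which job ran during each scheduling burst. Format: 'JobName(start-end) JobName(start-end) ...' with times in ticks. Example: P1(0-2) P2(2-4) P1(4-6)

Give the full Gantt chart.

Answer: P1(0-3) P2(3-6) P3(6-9) P4(9-12) P4(12-15) P4(15-17) P1(17-23) P2(23-26) P3(26-28) P1(28-31)

Derivation:
t=0-3: P1@Q0 runs 3, rem=9, quantum used, demote→Q1. Q0=[P2,P3,P4] Q1=[P1] Q2=[]
t=3-6: P2@Q0 runs 3, rem=3, quantum used, demote→Q1. Q0=[P3,P4] Q1=[P1,P2] Q2=[]
t=6-9: P3@Q0 runs 3, rem=2, quantum used, demote→Q1. Q0=[P4] Q1=[P1,P2,P3] Q2=[]
t=9-12: P4@Q0 runs 3, rem=5, I/O yield, promote→Q0. Q0=[P4] Q1=[P1,P2,P3] Q2=[]
t=12-15: P4@Q0 runs 3, rem=2, I/O yield, promote→Q0. Q0=[P4] Q1=[P1,P2,P3] Q2=[]
t=15-17: P4@Q0 runs 2, rem=0, completes. Q0=[] Q1=[P1,P2,P3] Q2=[]
t=17-23: P1@Q1 runs 6, rem=3, quantum used, demote→Q2. Q0=[] Q1=[P2,P3] Q2=[P1]
t=23-26: P2@Q1 runs 3, rem=0, completes. Q0=[] Q1=[P3] Q2=[P1]
t=26-28: P3@Q1 runs 2, rem=0, completes. Q0=[] Q1=[] Q2=[P1]
t=28-31: P1@Q2 runs 3, rem=0, completes. Q0=[] Q1=[] Q2=[]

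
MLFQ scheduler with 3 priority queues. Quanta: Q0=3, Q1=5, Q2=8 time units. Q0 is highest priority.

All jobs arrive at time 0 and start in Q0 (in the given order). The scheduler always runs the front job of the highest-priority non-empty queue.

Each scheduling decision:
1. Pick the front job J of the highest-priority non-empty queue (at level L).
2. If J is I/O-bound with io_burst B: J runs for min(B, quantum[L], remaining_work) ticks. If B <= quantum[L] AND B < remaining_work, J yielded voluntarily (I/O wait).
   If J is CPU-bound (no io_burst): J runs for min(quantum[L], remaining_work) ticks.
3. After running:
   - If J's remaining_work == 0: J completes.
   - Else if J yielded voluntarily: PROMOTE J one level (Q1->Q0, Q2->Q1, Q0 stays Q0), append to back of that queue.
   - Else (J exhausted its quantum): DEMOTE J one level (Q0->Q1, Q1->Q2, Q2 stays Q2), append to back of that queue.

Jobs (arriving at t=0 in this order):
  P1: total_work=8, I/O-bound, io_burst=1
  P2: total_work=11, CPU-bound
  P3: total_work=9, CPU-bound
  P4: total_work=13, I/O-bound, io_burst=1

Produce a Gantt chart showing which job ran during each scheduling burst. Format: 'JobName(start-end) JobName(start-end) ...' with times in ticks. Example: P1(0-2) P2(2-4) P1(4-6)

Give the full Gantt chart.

Answer: P1(0-1) P2(1-4) P3(4-7) P4(7-8) P1(8-9) P4(9-10) P1(10-11) P4(11-12) P1(12-13) P4(13-14) P1(14-15) P4(15-16) P1(16-17) P4(17-18) P1(18-19) P4(19-20) P1(20-21) P4(21-22) P4(22-23) P4(23-24) P4(24-25) P4(25-26) P4(26-27) P2(27-32) P3(32-37) P2(37-40) P3(40-41)

Derivation:
t=0-1: P1@Q0 runs 1, rem=7, I/O yield, promote→Q0. Q0=[P2,P3,P4,P1] Q1=[] Q2=[]
t=1-4: P2@Q0 runs 3, rem=8, quantum used, demote→Q1. Q0=[P3,P4,P1] Q1=[P2] Q2=[]
t=4-7: P3@Q0 runs 3, rem=6, quantum used, demote→Q1. Q0=[P4,P1] Q1=[P2,P3] Q2=[]
t=7-8: P4@Q0 runs 1, rem=12, I/O yield, promote→Q0. Q0=[P1,P4] Q1=[P2,P3] Q2=[]
t=8-9: P1@Q0 runs 1, rem=6, I/O yield, promote→Q0. Q0=[P4,P1] Q1=[P2,P3] Q2=[]
t=9-10: P4@Q0 runs 1, rem=11, I/O yield, promote→Q0. Q0=[P1,P4] Q1=[P2,P3] Q2=[]
t=10-11: P1@Q0 runs 1, rem=5, I/O yield, promote→Q0. Q0=[P4,P1] Q1=[P2,P3] Q2=[]
t=11-12: P4@Q0 runs 1, rem=10, I/O yield, promote→Q0. Q0=[P1,P4] Q1=[P2,P3] Q2=[]
t=12-13: P1@Q0 runs 1, rem=4, I/O yield, promote→Q0. Q0=[P4,P1] Q1=[P2,P3] Q2=[]
t=13-14: P4@Q0 runs 1, rem=9, I/O yield, promote→Q0. Q0=[P1,P4] Q1=[P2,P3] Q2=[]
t=14-15: P1@Q0 runs 1, rem=3, I/O yield, promote→Q0. Q0=[P4,P1] Q1=[P2,P3] Q2=[]
t=15-16: P4@Q0 runs 1, rem=8, I/O yield, promote→Q0. Q0=[P1,P4] Q1=[P2,P3] Q2=[]
t=16-17: P1@Q0 runs 1, rem=2, I/O yield, promote→Q0. Q0=[P4,P1] Q1=[P2,P3] Q2=[]
t=17-18: P4@Q0 runs 1, rem=7, I/O yield, promote→Q0. Q0=[P1,P4] Q1=[P2,P3] Q2=[]
t=18-19: P1@Q0 runs 1, rem=1, I/O yield, promote→Q0. Q0=[P4,P1] Q1=[P2,P3] Q2=[]
t=19-20: P4@Q0 runs 1, rem=6, I/O yield, promote→Q0. Q0=[P1,P4] Q1=[P2,P3] Q2=[]
t=20-21: P1@Q0 runs 1, rem=0, completes. Q0=[P4] Q1=[P2,P3] Q2=[]
t=21-22: P4@Q0 runs 1, rem=5, I/O yield, promote→Q0. Q0=[P4] Q1=[P2,P3] Q2=[]
t=22-23: P4@Q0 runs 1, rem=4, I/O yield, promote→Q0. Q0=[P4] Q1=[P2,P3] Q2=[]
t=23-24: P4@Q0 runs 1, rem=3, I/O yield, promote→Q0. Q0=[P4] Q1=[P2,P3] Q2=[]
t=24-25: P4@Q0 runs 1, rem=2, I/O yield, promote→Q0. Q0=[P4] Q1=[P2,P3] Q2=[]
t=25-26: P4@Q0 runs 1, rem=1, I/O yield, promote→Q0. Q0=[P4] Q1=[P2,P3] Q2=[]
t=26-27: P4@Q0 runs 1, rem=0, completes. Q0=[] Q1=[P2,P3] Q2=[]
t=27-32: P2@Q1 runs 5, rem=3, quantum used, demote→Q2. Q0=[] Q1=[P3] Q2=[P2]
t=32-37: P3@Q1 runs 5, rem=1, quantum used, demote→Q2. Q0=[] Q1=[] Q2=[P2,P3]
t=37-40: P2@Q2 runs 3, rem=0, completes. Q0=[] Q1=[] Q2=[P3]
t=40-41: P3@Q2 runs 1, rem=0, completes. Q0=[] Q1=[] Q2=[]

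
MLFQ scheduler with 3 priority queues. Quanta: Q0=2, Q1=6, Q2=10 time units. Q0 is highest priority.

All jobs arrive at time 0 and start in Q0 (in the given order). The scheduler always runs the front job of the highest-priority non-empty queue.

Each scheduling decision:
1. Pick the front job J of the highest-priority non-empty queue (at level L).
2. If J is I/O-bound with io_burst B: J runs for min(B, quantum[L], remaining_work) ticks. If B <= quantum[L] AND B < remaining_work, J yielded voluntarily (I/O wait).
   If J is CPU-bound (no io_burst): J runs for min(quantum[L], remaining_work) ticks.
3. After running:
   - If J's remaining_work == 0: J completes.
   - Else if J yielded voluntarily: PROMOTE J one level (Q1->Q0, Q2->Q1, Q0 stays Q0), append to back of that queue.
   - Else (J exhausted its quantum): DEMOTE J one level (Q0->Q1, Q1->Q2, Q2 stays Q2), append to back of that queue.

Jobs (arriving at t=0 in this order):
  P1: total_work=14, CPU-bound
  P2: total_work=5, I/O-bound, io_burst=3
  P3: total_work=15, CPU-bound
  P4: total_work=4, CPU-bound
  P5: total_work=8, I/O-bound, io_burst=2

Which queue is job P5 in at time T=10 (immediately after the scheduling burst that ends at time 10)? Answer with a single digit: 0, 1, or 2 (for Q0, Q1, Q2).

Answer: 0

Derivation:
t=0-2: P1@Q0 runs 2, rem=12, quantum used, demote→Q1. Q0=[P2,P3,P4,P5] Q1=[P1] Q2=[]
t=2-4: P2@Q0 runs 2, rem=3, quantum used, demote→Q1. Q0=[P3,P4,P5] Q1=[P1,P2] Q2=[]
t=4-6: P3@Q0 runs 2, rem=13, quantum used, demote→Q1. Q0=[P4,P5] Q1=[P1,P2,P3] Q2=[]
t=6-8: P4@Q0 runs 2, rem=2, quantum used, demote→Q1. Q0=[P5] Q1=[P1,P2,P3,P4] Q2=[]
t=8-10: P5@Q0 runs 2, rem=6, I/O yield, promote→Q0. Q0=[P5] Q1=[P1,P2,P3,P4] Q2=[]
t=10-12: P5@Q0 runs 2, rem=4, I/O yield, promote→Q0. Q0=[P5] Q1=[P1,P2,P3,P4] Q2=[]
t=12-14: P5@Q0 runs 2, rem=2, I/O yield, promote→Q0. Q0=[P5] Q1=[P1,P2,P3,P4] Q2=[]
t=14-16: P5@Q0 runs 2, rem=0, completes. Q0=[] Q1=[P1,P2,P3,P4] Q2=[]
t=16-22: P1@Q1 runs 6, rem=6, quantum used, demote→Q2. Q0=[] Q1=[P2,P3,P4] Q2=[P1]
t=22-25: P2@Q1 runs 3, rem=0, completes. Q0=[] Q1=[P3,P4] Q2=[P1]
t=25-31: P3@Q1 runs 6, rem=7, quantum used, demote→Q2. Q0=[] Q1=[P4] Q2=[P1,P3]
t=31-33: P4@Q1 runs 2, rem=0, completes. Q0=[] Q1=[] Q2=[P1,P3]
t=33-39: P1@Q2 runs 6, rem=0, completes. Q0=[] Q1=[] Q2=[P3]
t=39-46: P3@Q2 runs 7, rem=0, completes. Q0=[] Q1=[] Q2=[]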